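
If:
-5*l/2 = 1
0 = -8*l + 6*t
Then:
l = -2/5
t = -8/15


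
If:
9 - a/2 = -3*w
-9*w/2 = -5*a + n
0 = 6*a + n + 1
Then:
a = -58/41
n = 307/41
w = -398/123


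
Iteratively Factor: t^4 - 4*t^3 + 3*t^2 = (t - 3)*(t^3 - t^2) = (t - 3)*(t - 1)*(t^2) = t*(t - 3)*(t - 1)*(t)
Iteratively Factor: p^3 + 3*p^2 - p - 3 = (p + 1)*(p^2 + 2*p - 3) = (p - 1)*(p + 1)*(p + 3)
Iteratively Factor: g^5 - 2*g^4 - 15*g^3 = (g)*(g^4 - 2*g^3 - 15*g^2) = g^2*(g^3 - 2*g^2 - 15*g) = g^2*(g - 5)*(g^2 + 3*g) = g^2*(g - 5)*(g + 3)*(g)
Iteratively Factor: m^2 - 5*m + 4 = (m - 1)*(m - 4)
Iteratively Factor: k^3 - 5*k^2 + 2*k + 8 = (k + 1)*(k^2 - 6*k + 8) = (k - 2)*(k + 1)*(k - 4)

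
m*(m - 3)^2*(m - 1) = m^4 - 7*m^3 + 15*m^2 - 9*m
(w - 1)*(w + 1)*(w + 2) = w^3 + 2*w^2 - w - 2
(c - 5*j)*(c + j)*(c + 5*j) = c^3 + c^2*j - 25*c*j^2 - 25*j^3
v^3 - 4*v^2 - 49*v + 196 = (v - 7)*(v - 4)*(v + 7)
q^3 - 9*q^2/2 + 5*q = q*(q - 5/2)*(q - 2)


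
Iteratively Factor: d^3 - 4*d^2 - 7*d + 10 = (d - 1)*(d^2 - 3*d - 10) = (d - 1)*(d + 2)*(d - 5)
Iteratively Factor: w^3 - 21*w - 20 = (w + 1)*(w^2 - w - 20) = (w + 1)*(w + 4)*(w - 5)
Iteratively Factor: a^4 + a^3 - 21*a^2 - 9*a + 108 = (a - 3)*(a^3 + 4*a^2 - 9*a - 36) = (a - 3)*(a + 3)*(a^2 + a - 12) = (a - 3)*(a + 3)*(a + 4)*(a - 3)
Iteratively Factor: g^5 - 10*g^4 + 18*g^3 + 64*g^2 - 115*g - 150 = (g + 1)*(g^4 - 11*g^3 + 29*g^2 + 35*g - 150) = (g + 1)*(g + 2)*(g^3 - 13*g^2 + 55*g - 75) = (g - 5)*(g + 1)*(g + 2)*(g^2 - 8*g + 15) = (g - 5)^2*(g + 1)*(g + 2)*(g - 3)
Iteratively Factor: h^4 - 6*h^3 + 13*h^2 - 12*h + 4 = (h - 2)*(h^3 - 4*h^2 + 5*h - 2) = (h - 2)*(h - 1)*(h^2 - 3*h + 2) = (h - 2)*(h - 1)^2*(h - 2)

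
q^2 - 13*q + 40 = (q - 8)*(q - 5)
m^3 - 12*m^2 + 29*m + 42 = (m - 7)*(m - 6)*(m + 1)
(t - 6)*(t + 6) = t^2 - 36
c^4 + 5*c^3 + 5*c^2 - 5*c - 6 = (c - 1)*(c + 1)*(c + 2)*(c + 3)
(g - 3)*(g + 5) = g^2 + 2*g - 15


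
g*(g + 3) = g^2 + 3*g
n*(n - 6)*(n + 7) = n^3 + n^2 - 42*n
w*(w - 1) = w^2 - w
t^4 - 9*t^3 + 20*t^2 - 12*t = t*(t - 6)*(t - 2)*(t - 1)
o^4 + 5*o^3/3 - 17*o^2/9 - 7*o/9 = o*(o - 1)*(o + 1/3)*(o + 7/3)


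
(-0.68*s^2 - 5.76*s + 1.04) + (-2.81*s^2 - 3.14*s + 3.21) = -3.49*s^2 - 8.9*s + 4.25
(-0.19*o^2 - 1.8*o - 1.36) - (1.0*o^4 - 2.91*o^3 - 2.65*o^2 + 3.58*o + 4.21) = -1.0*o^4 + 2.91*o^3 + 2.46*o^2 - 5.38*o - 5.57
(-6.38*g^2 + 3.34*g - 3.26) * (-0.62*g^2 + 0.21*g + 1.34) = 3.9556*g^4 - 3.4106*g^3 - 5.8266*g^2 + 3.791*g - 4.3684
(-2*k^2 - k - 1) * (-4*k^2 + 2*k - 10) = 8*k^4 + 22*k^2 + 8*k + 10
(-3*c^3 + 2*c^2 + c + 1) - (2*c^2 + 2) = -3*c^3 + c - 1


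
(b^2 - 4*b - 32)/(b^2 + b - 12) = (b - 8)/(b - 3)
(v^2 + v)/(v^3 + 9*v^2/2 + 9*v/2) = 2*(v + 1)/(2*v^2 + 9*v + 9)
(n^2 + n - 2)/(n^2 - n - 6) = (n - 1)/(n - 3)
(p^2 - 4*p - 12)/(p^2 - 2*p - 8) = (p - 6)/(p - 4)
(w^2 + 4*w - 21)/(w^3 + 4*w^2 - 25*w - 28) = (w - 3)/(w^2 - 3*w - 4)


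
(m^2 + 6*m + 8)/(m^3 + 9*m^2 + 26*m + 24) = 1/(m + 3)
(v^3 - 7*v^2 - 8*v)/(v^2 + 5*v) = (v^2 - 7*v - 8)/(v + 5)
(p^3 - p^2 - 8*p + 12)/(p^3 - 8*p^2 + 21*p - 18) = (p^2 + p - 6)/(p^2 - 6*p + 9)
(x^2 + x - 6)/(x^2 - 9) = (x - 2)/(x - 3)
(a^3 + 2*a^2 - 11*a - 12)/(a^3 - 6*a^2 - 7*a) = (a^2 + a - 12)/(a*(a - 7))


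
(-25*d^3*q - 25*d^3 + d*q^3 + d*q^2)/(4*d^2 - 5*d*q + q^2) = d*(-25*d^2*q - 25*d^2 + q^3 + q^2)/(4*d^2 - 5*d*q + q^2)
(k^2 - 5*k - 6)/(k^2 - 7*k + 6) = (k + 1)/(k - 1)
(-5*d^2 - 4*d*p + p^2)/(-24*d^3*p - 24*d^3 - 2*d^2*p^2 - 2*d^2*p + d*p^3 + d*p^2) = (5*d^2 + 4*d*p - p^2)/(d*(24*d^2*p + 24*d^2 + 2*d*p^2 + 2*d*p - p^3 - p^2))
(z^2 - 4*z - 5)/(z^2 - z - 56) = (-z^2 + 4*z + 5)/(-z^2 + z + 56)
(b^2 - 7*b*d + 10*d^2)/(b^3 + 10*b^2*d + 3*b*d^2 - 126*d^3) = (b^2 - 7*b*d + 10*d^2)/(b^3 + 10*b^2*d + 3*b*d^2 - 126*d^3)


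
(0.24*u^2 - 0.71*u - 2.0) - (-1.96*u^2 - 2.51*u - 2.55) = 2.2*u^2 + 1.8*u + 0.55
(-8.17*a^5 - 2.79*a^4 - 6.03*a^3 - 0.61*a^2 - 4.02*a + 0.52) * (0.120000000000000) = -0.9804*a^5 - 0.3348*a^4 - 0.7236*a^3 - 0.0732*a^2 - 0.4824*a + 0.0624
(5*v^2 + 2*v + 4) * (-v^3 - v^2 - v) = -5*v^5 - 7*v^4 - 11*v^3 - 6*v^2 - 4*v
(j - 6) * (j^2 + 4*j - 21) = j^3 - 2*j^2 - 45*j + 126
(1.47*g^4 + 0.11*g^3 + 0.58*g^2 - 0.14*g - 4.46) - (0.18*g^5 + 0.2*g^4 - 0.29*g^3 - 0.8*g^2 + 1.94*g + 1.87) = -0.18*g^5 + 1.27*g^4 + 0.4*g^3 + 1.38*g^2 - 2.08*g - 6.33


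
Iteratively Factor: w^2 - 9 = (w + 3)*(w - 3)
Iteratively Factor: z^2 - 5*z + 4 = (z - 1)*(z - 4)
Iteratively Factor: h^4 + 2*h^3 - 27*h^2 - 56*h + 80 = (h - 5)*(h^3 + 7*h^2 + 8*h - 16) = (h - 5)*(h - 1)*(h^2 + 8*h + 16) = (h - 5)*(h - 1)*(h + 4)*(h + 4)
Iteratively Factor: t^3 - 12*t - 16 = (t - 4)*(t^2 + 4*t + 4) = (t - 4)*(t + 2)*(t + 2)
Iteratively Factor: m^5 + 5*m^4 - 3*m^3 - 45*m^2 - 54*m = (m + 3)*(m^4 + 2*m^3 - 9*m^2 - 18*m) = (m - 3)*(m + 3)*(m^3 + 5*m^2 + 6*m) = (m - 3)*(m + 2)*(m + 3)*(m^2 + 3*m) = (m - 3)*(m + 2)*(m + 3)^2*(m)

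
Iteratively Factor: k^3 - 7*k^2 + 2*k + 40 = (k + 2)*(k^2 - 9*k + 20) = (k - 4)*(k + 2)*(k - 5)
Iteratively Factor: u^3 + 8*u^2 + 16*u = (u + 4)*(u^2 + 4*u) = (u + 4)^2*(u)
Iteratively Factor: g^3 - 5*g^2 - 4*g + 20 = (g - 2)*(g^2 - 3*g - 10) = (g - 2)*(g + 2)*(g - 5)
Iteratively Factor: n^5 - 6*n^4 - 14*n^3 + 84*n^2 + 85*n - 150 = (n - 5)*(n^4 - n^3 - 19*n^2 - 11*n + 30) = (n - 5)*(n + 3)*(n^3 - 4*n^2 - 7*n + 10) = (n - 5)*(n + 2)*(n + 3)*(n^2 - 6*n + 5) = (n - 5)*(n - 1)*(n + 2)*(n + 3)*(n - 5)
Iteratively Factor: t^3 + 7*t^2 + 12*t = (t + 4)*(t^2 + 3*t) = t*(t + 4)*(t + 3)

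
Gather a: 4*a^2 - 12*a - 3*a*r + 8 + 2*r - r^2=4*a^2 + a*(-3*r - 12) - r^2 + 2*r + 8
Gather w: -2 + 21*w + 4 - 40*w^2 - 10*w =-40*w^2 + 11*w + 2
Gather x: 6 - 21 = -15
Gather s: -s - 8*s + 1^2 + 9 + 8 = 18 - 9*s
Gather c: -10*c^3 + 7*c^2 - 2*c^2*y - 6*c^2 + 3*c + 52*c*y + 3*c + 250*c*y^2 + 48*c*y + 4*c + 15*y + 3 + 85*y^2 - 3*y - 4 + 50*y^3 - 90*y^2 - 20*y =-10*c^3 + c^2*(1 - 2*y) + c*(250*y^2 + 100*y + 10) + 50*y^3 - 5*y^2 - 8*y - 1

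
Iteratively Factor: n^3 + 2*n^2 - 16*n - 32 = (n + 4)*(n^2 - 2*n - 8) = (n + 2)*(n + 4)*(n - 4)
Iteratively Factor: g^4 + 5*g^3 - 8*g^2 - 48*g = (g)*(g^3 + 5*g^2 - 8*g - 48) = g*(g + 4)*(g^2 + g - 12) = g*(g + 4)^2*(g - 3)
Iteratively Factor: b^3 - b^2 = (b - 1)*(b^2) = b*(b - 1)*(b)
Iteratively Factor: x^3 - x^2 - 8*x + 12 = (x - 2)*(x^2 + x - 6) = (x - 2)^2*(x + 3)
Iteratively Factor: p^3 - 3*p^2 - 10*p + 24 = (p - 2)*(p^2 - p - 12) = (p - 2)*(p + 3)*(p - 4)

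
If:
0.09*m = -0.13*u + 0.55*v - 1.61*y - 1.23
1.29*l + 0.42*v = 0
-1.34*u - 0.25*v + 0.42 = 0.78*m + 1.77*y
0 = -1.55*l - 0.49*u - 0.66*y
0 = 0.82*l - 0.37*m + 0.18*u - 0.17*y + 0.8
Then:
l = 0.63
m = 4.47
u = 0.31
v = -1.92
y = -1.69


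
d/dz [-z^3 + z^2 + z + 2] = -3*z^2 + 2*z + 1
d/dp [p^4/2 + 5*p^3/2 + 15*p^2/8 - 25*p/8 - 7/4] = 2*p^3 + 15*p^2/2 + 15*p/4 - 25/8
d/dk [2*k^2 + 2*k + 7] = 4*k + 2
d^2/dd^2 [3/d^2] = 18/d^4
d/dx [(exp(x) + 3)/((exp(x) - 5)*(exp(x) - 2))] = (-exp(2*x) - 6*exp(x) + 31)*exp(x)/(exp(4*x) - 14*exp(3*x) + 69*exp(2*x) - 140*exp(x) + 100)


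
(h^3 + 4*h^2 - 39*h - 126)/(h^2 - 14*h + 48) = (h^2 + 10*h + 21)/(h - 8)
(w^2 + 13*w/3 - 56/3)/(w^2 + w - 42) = (w - 8/3)/(w - 6)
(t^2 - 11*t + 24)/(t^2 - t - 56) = (t - 3)/(t + 7)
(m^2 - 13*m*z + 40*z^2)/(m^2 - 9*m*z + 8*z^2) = (-m + 5*z)/(-m + z)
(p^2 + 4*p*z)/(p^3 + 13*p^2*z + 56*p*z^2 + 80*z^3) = p/(p^2 + 9*p*z + 20*z^2)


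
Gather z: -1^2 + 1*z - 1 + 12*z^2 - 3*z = 12*z^2 - 2*z - 2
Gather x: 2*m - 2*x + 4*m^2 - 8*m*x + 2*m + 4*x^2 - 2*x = 4*m^2 + 4*m + 4*x^2 + x*(-8*m - 4)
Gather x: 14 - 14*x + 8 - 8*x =22 - 22*x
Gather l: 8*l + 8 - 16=8*l - 8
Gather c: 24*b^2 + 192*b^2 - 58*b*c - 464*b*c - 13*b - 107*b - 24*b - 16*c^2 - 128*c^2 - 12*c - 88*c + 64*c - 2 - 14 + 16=216*b^2 - 144*b - 144*c^2 + c*(-522*b - 36)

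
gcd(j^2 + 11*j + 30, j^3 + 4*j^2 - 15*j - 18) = j + 6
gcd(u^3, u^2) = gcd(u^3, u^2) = u^2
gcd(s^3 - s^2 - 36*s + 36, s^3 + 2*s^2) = 1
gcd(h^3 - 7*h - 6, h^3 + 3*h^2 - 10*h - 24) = h^2 - h - 6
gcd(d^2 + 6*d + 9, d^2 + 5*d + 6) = d + 3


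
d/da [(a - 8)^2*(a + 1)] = 3*(a - 8)*(a - 2)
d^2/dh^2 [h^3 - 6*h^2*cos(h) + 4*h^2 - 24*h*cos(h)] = 6*h^2*cos(h) + 24*sqrt(2)*h*sin(h + pi/4) + 6*h + 48*sin(h) - 12*cos(h) + 8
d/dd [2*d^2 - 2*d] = 4*d - 2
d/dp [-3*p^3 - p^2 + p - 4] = -9*p^2 - 2*p + 1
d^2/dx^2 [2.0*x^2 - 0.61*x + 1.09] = 4.00000000000000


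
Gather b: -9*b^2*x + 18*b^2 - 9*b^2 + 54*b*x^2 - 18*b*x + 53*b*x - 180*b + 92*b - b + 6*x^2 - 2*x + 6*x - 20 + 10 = b^2*(9 - 9*x) + b*(54*x^2 + 35*x - 89) + 6*x^2 + 4*x - 10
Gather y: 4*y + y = 5*y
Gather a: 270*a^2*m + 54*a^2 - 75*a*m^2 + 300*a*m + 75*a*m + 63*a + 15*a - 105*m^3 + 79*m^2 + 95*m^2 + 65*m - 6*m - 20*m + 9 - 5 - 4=a^2*(270*m + 54) + a*(-75*m^2 + 375*m + 78) - 105*m^3 + 174*m^2 + 39*m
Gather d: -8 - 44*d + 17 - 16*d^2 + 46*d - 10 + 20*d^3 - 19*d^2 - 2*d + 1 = 20*d^3 - 35*d^2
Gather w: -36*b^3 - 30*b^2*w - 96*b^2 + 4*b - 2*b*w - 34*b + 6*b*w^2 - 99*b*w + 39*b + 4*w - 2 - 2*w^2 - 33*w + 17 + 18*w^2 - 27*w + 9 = -36*b^3 - 96*b^2 + 9*b + w^2*(6*b + 16) + w*(-30*b^2 - 101*b - 56) + 24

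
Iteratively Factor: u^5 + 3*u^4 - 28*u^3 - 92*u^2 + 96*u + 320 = (u + 4)*(u^4 - u^3 - 24*u^2 + 4*u + 80) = (u - 2)*(u + 4)*(u^3 + u^2 - 22*u - 40) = (u - 2)*(u + 4)^2*(u^2 - 3*u - 10) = (u - 5)*(u - 2)*(u + 4)^2*(u + 2)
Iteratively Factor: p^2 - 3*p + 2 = (p - 1)*(p - 2)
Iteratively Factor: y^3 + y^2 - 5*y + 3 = (y + 3)*(y^2 - 2*y + 1) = (y - 1)*(y + 3)*(y - 1)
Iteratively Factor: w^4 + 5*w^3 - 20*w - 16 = (w + 2)*(w^3 + 3*w^2 - 6*w - 8) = (w + 2)*(w + 4)*(w^2 - w - 2) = (w - 2)*(w + 2)*(w + 4)*(w + 1)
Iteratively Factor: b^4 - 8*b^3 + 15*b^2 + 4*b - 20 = (b + 1)*(b^3 - 9*b^2 + 24*b - 20) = (b - 5)*(b + 1)*(b^2 - 4*b + 4) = (b - 5)*(b - 2)*(b + 1)*(b - 2)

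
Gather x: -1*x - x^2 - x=-x^2 - 2*x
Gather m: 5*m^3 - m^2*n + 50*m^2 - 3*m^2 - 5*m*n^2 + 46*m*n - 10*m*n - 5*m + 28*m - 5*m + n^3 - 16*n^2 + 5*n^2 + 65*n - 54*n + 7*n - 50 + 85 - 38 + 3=5*m^3 + m^2*(47 - n) + m*(-5*n^2 + 36*n + 18) + n^3 - 11*n^2 + 18*n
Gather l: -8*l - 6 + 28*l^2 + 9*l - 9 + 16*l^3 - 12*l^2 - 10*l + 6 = 16*l^3 + 16*l^2 - 9*l - 9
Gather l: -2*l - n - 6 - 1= -2*l - n - 7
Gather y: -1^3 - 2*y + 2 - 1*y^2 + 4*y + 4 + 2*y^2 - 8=y^2 + 2*y - 3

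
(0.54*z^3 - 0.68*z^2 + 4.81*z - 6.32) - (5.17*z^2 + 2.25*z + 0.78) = 0.54*z^3 - 5.85*z^2 + 2.56*z - 7.1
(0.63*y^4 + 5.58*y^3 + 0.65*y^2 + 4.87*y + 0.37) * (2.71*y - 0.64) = 1.7073*y^5 + 14.7186*y^4 - 1.8097*y^3 + 12.7817*y^2 - 2.1141*y - 0.2368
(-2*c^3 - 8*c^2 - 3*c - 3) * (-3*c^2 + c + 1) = 6*c^5 + 22*c^4 - c^3 - 2*c^2 - 6*c - 3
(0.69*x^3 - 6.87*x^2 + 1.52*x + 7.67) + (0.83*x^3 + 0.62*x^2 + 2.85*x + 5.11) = 1.52*x^3 - 6.25*x^2 + 4.37*x + 12.78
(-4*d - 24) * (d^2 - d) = -4*d^3 - 20*d^2 + 24*d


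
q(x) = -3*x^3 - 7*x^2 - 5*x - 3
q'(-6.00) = -245.00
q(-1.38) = -1.55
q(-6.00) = 423.00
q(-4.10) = 106.59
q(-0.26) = -2.12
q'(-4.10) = -98.89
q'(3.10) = -134.89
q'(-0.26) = -1.97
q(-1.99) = 2.87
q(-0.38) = -1.95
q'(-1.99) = -12.78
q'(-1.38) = -2.82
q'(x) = -9*x^2 - 14*x - 5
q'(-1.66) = -6.56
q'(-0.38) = -0.98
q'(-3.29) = -56.36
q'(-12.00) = -1133.00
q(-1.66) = -0.27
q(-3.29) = 44.52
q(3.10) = -175.14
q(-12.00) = 4233.00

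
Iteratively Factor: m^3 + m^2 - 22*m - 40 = (m + 4)*(m^2 - 3*m - 10) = (m + 2)*(m + 4)*(m - 5)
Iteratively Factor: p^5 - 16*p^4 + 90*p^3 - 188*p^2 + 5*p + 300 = (p + 1)*(p^4 - 17*p^3 + 107*p^2 - 295*p + 300) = (p - 4)*(p + 1)*(p^3 - 13*p^2 + 55*p - 75) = (p - 5)*(p - 4)*(p + 1)*(p^2 - 8*p + 15) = (p - 5)^2*(p - 4)*(p + 1)*(p - 3)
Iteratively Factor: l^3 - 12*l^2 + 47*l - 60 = (l - 3)*(l^2 - 9*l + 20) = (l - 4)*(l - 3)*(l - 5)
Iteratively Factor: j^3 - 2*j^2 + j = (j - 1)*(j^2 - j) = (j - 1)^2*(j)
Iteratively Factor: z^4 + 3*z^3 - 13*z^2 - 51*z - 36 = (z + 3)*(z^3 - 13*z - 12) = (z + 3)^2*(z^2 - 3*z - 4) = (z - 4)*(z + 3)^2*(z + 1)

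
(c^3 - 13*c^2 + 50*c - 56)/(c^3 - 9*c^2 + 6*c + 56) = (c - 2)/(c + 2)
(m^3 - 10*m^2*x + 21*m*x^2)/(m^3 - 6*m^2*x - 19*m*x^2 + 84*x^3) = m/(m + 4*x)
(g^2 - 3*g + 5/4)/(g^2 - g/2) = (g - 5/2)/g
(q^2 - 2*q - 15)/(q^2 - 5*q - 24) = (q - 5)/(q - 8)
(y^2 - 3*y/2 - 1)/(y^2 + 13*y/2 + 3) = (y - 2)/(y + 6)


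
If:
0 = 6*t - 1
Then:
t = 1/6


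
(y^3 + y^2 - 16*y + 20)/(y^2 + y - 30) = (y^3 + y^2 - 16*y + 20)/(y^2 + y - 30)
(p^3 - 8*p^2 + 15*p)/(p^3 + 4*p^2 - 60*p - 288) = p*(p^2 - 8*p + 15)/(p^3 + 4*p^2 - 60*p - 288)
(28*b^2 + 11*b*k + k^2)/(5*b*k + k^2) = (28*b^2 + 11*b*k + k^2)/(k*(5*b + k))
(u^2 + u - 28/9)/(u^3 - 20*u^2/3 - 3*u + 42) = (u - 4/3)/(u^2 - 9*u + 18)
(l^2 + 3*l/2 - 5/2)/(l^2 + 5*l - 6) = (l + 5/2)/(l + 6)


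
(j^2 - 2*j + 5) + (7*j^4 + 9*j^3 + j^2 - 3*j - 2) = 7*j^4 + 9*j^3 + 2*j^2 - 5*j + 3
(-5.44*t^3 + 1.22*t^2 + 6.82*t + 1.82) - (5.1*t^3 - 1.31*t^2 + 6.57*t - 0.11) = -10.54*t^3 + 2.53*t^2 + 0.25*t + 1.93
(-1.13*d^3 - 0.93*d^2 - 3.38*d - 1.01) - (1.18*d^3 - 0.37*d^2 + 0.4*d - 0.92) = -2.31*d^3 - 0.56*d^2 - 3.78*d - 0.09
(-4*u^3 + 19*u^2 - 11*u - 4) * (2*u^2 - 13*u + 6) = -8*u^5 + 90*u^4 - 293*u^3 + 249*u^2 - 14*u - 24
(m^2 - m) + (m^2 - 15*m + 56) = 2*m^2 - 16*m + 56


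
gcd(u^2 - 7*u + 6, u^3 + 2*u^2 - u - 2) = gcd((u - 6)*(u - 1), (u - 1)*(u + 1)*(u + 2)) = u - 1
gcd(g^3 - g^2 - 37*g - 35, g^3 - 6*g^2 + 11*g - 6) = 1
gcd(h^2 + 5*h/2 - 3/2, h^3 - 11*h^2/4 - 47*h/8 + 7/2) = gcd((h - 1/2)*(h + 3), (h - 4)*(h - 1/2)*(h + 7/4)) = h - 1/2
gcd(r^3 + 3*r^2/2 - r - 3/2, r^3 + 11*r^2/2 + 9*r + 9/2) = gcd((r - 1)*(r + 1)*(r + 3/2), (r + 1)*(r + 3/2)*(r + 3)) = r^2 + 5*r/2 + 3/2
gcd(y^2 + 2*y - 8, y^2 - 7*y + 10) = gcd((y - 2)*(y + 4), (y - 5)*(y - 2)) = y - 2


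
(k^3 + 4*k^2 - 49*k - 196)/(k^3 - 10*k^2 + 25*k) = (k^3 + 4*k^2 - 49*k - 196)/(k*(k^2 - 10*k + 25))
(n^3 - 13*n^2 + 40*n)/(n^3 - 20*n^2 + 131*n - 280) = n/(n - 7)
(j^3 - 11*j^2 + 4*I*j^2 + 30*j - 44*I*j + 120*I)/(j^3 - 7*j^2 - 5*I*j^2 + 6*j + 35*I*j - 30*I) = (j^2 + j*(-5 + 4*I) - 20*I)/(j^2 - j*(1 + 5*I) + 5*I)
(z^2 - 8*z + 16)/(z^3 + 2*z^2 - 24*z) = (z - 4)/(z*(z + 6))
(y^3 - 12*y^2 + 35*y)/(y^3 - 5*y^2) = (y - 7)/y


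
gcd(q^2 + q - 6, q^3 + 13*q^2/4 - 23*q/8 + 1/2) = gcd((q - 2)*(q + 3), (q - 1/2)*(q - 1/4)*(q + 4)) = 1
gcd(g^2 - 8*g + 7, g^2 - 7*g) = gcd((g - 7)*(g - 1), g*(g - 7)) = g - 7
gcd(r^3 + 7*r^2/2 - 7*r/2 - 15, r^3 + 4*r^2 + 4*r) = 1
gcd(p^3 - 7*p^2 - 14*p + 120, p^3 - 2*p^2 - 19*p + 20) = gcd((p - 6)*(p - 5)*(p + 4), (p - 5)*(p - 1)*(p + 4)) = p^2 - p - 20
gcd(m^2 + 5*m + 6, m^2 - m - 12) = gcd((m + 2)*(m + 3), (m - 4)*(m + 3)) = m + 3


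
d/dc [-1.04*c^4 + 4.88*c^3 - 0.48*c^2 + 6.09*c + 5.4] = -4.16*c^3 + 14.64*c^2 - 0.96*c + 6.09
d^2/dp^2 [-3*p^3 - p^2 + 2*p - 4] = -18*p - 2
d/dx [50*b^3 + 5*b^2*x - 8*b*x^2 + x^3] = 5*b^2 - 16*b*x + 3*x^2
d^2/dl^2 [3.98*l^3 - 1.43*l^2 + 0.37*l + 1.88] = 23.88*l - 2.86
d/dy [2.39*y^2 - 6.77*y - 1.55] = 4.78*y - 6.77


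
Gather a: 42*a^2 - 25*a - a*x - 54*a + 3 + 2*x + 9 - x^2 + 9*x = 42*a^2 + a*(-x - 79) - x^2 + 11*x + 12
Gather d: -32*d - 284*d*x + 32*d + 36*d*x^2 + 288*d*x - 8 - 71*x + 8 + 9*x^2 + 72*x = d*(36*x^2 + 4*x) + 9*x^2 + x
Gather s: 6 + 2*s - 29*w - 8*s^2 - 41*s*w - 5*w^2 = -8*s^2 + s*(2 - 41*w) - 5*w^2 - 29*w + 6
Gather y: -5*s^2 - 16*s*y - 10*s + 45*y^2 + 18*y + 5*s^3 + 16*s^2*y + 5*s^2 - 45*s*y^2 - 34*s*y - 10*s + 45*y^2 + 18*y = 5*s^3 - 20*s + y^2*(90 - 45*s) + y*(16*s^2 - 50*s + 36)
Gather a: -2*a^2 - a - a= -2*a^2 - 2*a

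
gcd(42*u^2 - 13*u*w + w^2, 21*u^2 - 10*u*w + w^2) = 7*u - w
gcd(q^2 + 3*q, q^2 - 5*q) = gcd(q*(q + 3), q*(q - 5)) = q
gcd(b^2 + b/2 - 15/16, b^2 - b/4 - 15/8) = b + 5/4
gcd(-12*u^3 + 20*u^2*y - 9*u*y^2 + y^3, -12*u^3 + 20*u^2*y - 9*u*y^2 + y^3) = -12*u^3 + 20*u^2*y - 9*u*y^2 + y^3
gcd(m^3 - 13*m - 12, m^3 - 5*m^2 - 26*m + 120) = m - 4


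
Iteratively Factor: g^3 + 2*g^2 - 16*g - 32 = (g - 4)*(g^2 + 6*g + 8) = (g - 4)*(g + 2)*(g + 4)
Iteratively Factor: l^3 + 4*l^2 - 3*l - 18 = (l - 2)*(l^2 + 6*l + 9) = (l - 2)*(l + 3)*(l + 3)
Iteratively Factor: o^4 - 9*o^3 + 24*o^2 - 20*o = (o - 2)*(o^3 - 7*o^2 + 10*o) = o*(o - 2)*(o^2 - 7*o + 10) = o*(o - 2)^2*(o - 5)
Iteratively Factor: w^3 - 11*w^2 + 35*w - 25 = (w - 5)*(w^2 - 6*w + 5) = (w - 5)*(w - 1)*(w - 5)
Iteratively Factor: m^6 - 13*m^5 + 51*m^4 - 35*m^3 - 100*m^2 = (m)*(m^5 - 13*m^4 + 51*m^3 - 35*m^2 - 100*m) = m*(m - 5)*(m^4 - 8*m^3 + 11*m^2 + 20*m) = m^2*(m - 5)*(m^3 - 8*m^2 + 11*m + 20) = m^2*(m - 5)^2*(m^2 - 3*m - 4) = m^2*(m - 5)^2*(m - 4)*(m + 1)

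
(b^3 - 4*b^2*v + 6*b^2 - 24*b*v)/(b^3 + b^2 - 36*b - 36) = b*(b - 4*v)/(b^2 - 5*b - 6)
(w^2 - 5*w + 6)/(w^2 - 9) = (w - 2)/(w + 3)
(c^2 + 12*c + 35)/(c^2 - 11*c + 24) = (c^2 + 12*c + 35)/(c^2 - 11*c + 24)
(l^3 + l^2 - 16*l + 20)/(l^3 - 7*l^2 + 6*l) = (l^3 + l^2 - 16*l + 20)/(l*(l^2 - 7*l + 6))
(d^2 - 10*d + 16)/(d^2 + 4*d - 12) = (d - 8)/(d + 6)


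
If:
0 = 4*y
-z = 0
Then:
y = 0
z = 0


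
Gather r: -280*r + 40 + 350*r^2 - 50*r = 350*r^2 - 330*r + 40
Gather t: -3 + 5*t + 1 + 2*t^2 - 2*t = 2*t^2 + 3*t - 2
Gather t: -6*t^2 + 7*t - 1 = -6*t^2 + 7*t - 1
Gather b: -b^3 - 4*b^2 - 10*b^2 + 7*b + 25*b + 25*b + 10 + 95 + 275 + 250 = -b^3 - 14*b^2 + 57*b + 630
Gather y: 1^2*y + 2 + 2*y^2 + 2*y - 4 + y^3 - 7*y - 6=y^3 + 2*y^2 - 4*y - 8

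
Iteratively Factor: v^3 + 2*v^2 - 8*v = (v)*(v^2 + 2*v - 8) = v*(v - 2)*(v + 4)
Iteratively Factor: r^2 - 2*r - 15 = (r + 3)*(r - 5)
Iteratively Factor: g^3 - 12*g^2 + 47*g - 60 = (g - 5)*(g^2 - 7*g + 12) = (g - 5)*(g - 3)*(g - 4)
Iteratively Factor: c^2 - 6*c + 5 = (c - 5)*(c - 1)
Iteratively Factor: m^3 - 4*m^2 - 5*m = (m - 5)*(m^2 + m) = (m - 5)*(m + 1)*(m)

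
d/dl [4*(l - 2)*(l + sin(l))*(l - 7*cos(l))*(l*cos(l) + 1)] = 4*(2 - l)*(l + sin(l))*(l - 7*cos(l))*(l*sin(l) - cos(l)) + 4*(l - 2)*(l + sin(l))*(l*cos(l) + 1)*(7*sin(l) + 1) + 4*(l - 2)*(l - 7*cos(l))*(l*cos(l) + 1)*(cos(l) + 1) + 4*(l + sin(l))*(l - 7*cos(l))*(l*cos(l) + 1)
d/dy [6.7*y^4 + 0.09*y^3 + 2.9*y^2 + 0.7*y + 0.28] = 26.8*y^3 + 0.27*y^2 + 5.8*y + 0.7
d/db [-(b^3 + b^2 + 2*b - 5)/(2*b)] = -b - 1/2 - 5/(2*b^2)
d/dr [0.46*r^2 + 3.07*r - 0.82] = 0.92*r + 3.07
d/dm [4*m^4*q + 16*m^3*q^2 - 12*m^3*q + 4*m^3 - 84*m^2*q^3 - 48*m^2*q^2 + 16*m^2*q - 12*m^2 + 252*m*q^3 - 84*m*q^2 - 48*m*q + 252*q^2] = 16*m^3*q + 48*m^2*q^2 - 36*m^2*q + 12*m^2 - 168*m*q^3 - 96*m*q^2 + 32*m*q - 24*m + 252*q^3 - 84*q^2 - 48*q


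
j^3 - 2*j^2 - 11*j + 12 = (j - 4)*(j - 1)*(j + 3)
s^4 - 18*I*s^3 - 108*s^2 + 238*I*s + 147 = (s - 7*I)^2*(s - 3*I)*(s - I)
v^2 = v^2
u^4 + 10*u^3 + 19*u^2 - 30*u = u*(u - 1)*(u + 5)*(u + 6)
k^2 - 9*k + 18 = (k - 6)*(k - 3)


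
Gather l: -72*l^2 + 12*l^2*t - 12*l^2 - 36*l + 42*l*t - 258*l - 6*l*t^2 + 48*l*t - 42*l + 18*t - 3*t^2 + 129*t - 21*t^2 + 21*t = l^2*(12*t - 84) + l*(-6*t^2 + 90*t - 336) - 24*t^2 + 168*t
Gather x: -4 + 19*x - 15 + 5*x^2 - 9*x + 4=5*x^2 + 10*x - 15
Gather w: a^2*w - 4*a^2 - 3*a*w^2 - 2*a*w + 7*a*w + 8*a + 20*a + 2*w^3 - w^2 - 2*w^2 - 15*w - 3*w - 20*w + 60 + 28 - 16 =-4*a^2 + 28*a + 2*w^3 + w^2*(-3*a - 3) + w*(a^2 + 5*a - 38) + 72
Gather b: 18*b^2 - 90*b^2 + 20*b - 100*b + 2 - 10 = -72*b^2 - 80*b - 8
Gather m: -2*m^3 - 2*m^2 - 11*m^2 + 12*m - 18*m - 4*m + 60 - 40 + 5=-2*m^3 - 13*m^2 - 10*m + 25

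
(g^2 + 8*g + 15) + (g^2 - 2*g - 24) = 2*g^2 + 6*g - 9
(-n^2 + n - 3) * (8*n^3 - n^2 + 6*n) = -8*n^5 + 9*n^4 - 31*n^3 + 9*n^2 - 18*n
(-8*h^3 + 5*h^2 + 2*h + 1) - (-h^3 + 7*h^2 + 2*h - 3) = -7*h^3 - 2*h^2 + 4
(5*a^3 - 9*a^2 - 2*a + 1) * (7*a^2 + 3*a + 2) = 35*a^5 - 48*a^4 - 31*a^3 - 17*a^2 - a + 2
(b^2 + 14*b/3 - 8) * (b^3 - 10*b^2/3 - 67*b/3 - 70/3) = b^5 + 4*b^4/3 - 413*b^3/9 - 908*b^2/9 + 628*b/9 + 560/3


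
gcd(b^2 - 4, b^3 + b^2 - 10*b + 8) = b - 2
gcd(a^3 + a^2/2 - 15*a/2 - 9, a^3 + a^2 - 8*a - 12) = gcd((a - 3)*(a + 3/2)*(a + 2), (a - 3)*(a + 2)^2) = a^2 - a - 6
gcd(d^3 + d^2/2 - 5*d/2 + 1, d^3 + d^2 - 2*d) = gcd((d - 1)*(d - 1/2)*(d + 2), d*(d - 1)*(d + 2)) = d^2 + d - 2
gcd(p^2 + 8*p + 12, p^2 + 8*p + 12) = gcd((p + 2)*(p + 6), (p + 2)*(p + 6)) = p^2 + 8*p + 12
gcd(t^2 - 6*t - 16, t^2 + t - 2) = t + 2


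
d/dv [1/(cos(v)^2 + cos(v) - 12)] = (2*cos(v) + 1)*sin(v)/(cos(v)^2 + cos(v) - 12)^2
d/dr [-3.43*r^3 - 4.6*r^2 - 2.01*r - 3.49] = -10.29*r^2 - 9.2*r - 2.01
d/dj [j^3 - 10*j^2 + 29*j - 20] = 3*j^2 - 20*j + 29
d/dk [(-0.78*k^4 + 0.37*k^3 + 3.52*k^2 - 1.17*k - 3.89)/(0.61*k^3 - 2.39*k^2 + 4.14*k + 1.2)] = (-0.4758*k^6 + 3.7284*k^5 - 12.7191*k^4 + 0.747*k^3 + 20.2272*k^2 - 10.1462*k + 14.7006)/(0.3721*k^6 - 2.9158*k^5 + 10.7629*k^4 - 18.3252*k^3 + 11.4036*k^2 + 9.936*k + 1.44)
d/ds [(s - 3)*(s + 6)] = 2*s + 3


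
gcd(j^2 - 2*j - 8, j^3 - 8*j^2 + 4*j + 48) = j^2 - 2*j - 8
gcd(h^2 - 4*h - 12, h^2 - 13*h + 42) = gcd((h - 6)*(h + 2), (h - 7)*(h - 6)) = h - 6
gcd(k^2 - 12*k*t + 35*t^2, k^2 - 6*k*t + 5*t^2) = -k + 5*t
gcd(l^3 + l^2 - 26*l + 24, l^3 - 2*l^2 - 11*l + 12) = l^2 - 5*l + 4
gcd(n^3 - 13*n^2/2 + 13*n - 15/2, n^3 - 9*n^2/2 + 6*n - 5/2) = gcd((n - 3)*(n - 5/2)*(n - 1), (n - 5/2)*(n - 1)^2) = n^2 - 7*n/2 + 5/2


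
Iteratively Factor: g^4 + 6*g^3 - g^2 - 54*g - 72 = (g + 2)*(g^3 + 4*g^2 - 9*g - 36) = (g - 3)*(g + 2)*(g^2 + 7*g + 12) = (g - 3)*(g + 2)*(g + 3)*(g + 4)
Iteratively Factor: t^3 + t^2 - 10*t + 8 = (t - 2)*(t^2 + 3*t - 4) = (t - 2)*(t + 4)*(t - 1)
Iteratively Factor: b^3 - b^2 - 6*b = (b + 2)*(b^2 - 3*b) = b*(b + 2)*(b - 3)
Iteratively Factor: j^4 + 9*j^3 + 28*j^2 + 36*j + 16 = (j + 1)*(j^3 + 8*j^2 + 20*j + 16) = (j + 1)*(j + 4)*(j^2 + 4*j + 4) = (j + 1)*(j + 2)*(j + 4)*(j + 2)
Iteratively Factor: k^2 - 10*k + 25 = (k - 5)*(k - 5)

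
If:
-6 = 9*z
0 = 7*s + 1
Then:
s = -1/7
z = -2/3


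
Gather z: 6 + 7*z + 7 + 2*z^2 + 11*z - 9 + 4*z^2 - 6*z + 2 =6*z^2 + 12*z + 6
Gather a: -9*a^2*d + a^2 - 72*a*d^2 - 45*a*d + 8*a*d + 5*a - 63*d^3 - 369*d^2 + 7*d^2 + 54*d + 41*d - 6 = a^2*(1 - 9*d) + a*(-72*d^2 - 37*d + 5) - 63*d^3 - 362*d^2 + 95*d - 6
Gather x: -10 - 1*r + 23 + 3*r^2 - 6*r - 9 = 3*r^2 - 7*r + 4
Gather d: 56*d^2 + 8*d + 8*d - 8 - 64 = 56*d^2 + 16*d - 72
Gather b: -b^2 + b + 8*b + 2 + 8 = -b^2 + 9*b + 10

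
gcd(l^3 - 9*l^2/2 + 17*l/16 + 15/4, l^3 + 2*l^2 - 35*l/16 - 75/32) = l^2 - l/2 - 15/16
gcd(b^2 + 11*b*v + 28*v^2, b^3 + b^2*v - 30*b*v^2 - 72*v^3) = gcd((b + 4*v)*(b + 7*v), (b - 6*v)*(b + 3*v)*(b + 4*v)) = b + 4*v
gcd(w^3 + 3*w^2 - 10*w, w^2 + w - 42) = 1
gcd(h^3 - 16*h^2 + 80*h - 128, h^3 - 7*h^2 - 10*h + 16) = h - 8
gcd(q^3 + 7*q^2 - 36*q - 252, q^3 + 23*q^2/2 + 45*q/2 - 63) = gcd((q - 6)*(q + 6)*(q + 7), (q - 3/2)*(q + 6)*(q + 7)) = q^2 + 13*q + 42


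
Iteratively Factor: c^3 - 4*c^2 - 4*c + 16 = (c - 4)*(c^2 - 4) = (c - 4)*(c - 2)*(c + 2)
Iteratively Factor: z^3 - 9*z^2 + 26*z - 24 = (z - 2)*(z^2 - 7*z + 12) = (z - 4)*(z - 2)*(z - 3)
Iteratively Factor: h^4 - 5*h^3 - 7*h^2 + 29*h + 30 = (h - 3)*(h^3 - 2*h^2 - 13*h - 10) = (h - 5)*(h - 3)*(h^2 + 3*h + 2) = (h - 5)*(h - 3)*(h + 1)*(h + 2)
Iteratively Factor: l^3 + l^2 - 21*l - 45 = (l + 3)*(l^2 - 2*l - 15) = (l + 3)^2*(l - 5)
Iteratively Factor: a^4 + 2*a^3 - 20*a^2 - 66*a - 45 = (a + 1)*(a^3 + a^2 - 21*a - 45) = (a - 5)*(a + 1)*(a^2 + 6*a + 9) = (a - 5)*(a + 1)*(a + 3)*(a + 3)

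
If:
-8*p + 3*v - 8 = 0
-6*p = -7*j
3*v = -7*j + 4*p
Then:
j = -24/35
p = -4/5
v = 8/15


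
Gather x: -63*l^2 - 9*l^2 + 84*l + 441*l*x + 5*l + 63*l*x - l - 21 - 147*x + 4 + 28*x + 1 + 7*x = -72*l^2 + 88*l + x*(504*l - 112) - 16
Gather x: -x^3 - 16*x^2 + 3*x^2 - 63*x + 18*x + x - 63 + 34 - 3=-x^3 - 13*x^2 - 44*x - 32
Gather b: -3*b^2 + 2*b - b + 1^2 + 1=-3*b^2 + b + 2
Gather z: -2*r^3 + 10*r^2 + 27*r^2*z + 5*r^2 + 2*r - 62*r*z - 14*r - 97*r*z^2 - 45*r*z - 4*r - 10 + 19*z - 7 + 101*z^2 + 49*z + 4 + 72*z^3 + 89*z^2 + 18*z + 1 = -2*r^3 + 15*r^2 - 16*r + 72*z^3 + z^2*(190 - 97*r) + z*(27*r^2 - 107*r + 86) - 12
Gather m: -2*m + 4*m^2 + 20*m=4*m^2 + 18*m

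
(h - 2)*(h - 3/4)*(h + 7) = h^3 + 17*h^2/4 - 71*h/4 + 21/2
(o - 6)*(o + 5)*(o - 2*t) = o^3 - 2*o^2*t - o^2 + 2*o*t - 30*o + 60*t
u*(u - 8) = u^2 - 8*u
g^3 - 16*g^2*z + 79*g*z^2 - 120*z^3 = (g - 8*z)*(g - 5*z)*(g - 3*z)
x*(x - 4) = x^2 - 4*x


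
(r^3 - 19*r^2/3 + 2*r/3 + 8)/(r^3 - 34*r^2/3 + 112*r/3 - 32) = (r + 1)/(r - 4)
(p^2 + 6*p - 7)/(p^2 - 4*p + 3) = (p + 7)/(p - 3)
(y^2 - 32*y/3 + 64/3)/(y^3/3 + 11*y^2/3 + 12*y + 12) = (3*y^2 - 32*y + 64)/(y^3 + 11*y^2 + 36*y + 36)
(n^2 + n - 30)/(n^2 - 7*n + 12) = (n^2 + n - 30)/(n^2 - 7*n + 12)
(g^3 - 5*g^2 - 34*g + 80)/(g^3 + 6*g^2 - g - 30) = (g - 8)/(g + 3)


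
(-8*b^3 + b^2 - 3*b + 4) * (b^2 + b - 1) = -8*b^5 - 7*b^4 + 6*b^3 + 7*b - 4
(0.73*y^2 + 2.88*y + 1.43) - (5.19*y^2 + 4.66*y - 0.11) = -4.46*y^2 - 1.78*y + 1.54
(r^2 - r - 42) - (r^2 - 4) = -r - 38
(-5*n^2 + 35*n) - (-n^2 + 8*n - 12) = -4*n^2 + 27*n + 12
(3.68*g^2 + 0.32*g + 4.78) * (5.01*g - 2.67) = 18.4368*g^3 - 8.2224*g^2 + 23.0934*g - 12.7626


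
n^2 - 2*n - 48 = (n - 8)*(n + 6)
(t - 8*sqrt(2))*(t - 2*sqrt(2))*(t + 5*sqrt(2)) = t^3 - 5*sqrt(2)*t^2 - 68*t + 160*sqrt(2)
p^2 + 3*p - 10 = (p - 2)*(p + 5)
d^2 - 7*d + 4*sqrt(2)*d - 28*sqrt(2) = (d - 7)*(d + 4*sqrt(2))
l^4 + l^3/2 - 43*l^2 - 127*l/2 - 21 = (l - 7)*(l + 1/2)*(l + 1)*(l + 6)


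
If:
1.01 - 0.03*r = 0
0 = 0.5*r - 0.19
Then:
No Solution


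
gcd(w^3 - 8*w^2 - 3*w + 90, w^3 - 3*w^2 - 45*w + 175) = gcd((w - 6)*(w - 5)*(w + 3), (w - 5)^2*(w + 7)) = w - 5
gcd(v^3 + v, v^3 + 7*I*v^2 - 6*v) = v^2 + I*v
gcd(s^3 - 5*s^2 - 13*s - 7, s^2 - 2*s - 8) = 1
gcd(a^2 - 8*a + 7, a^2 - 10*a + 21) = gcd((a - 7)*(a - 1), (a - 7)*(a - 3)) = a - 7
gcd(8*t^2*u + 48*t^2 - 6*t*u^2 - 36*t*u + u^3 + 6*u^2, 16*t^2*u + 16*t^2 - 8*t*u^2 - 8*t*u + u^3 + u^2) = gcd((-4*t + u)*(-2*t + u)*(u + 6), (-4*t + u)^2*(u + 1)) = 4*t - u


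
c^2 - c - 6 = (c - 3)*(c + 2)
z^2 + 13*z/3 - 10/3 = (z - 2/3)*(z + 5)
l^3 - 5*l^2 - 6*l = l*(l - 6)*(l + 1)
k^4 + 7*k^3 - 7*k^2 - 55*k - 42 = (k - 3)*(k + 1)*(k + 2)*(k + 7)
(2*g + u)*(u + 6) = 2*g*u + 12*g + u^2 + 6*u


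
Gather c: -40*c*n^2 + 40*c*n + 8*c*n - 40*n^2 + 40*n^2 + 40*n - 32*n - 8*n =c*(-40*n^2 + 48*n)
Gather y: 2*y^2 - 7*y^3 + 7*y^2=-7*y^3 + 9*y^2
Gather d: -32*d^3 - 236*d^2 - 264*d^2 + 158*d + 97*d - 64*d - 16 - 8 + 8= -32*d^3 - 500*d^2 + 191*d - 16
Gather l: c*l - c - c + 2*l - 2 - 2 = -2*c + l*(c + 2) - 4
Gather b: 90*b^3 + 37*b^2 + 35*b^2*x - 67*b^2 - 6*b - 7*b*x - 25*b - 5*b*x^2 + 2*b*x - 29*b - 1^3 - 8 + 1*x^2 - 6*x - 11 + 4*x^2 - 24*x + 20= 90*b^3 + b^2*(35*x - 30) + b*(-5*x^2 - 5*x - 60) + 5*x^2 - 30*x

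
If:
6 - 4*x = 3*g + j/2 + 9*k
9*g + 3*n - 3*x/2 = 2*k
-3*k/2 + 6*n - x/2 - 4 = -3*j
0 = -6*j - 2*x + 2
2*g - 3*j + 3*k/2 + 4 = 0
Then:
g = -481/1610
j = 2887/805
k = 564/115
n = -1149/1610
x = -7856/805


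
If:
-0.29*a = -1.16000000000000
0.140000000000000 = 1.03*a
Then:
No Solution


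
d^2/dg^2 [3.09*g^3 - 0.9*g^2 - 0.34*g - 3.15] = 18.54*g - 1.8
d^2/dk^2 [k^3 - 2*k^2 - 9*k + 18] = 6*k - 4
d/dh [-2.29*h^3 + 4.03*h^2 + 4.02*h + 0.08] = -6.87*h^2 + 8.06*h + 4.02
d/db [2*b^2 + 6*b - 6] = 4*b + 6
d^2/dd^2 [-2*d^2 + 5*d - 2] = -4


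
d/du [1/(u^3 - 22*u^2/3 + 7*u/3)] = 3*(-9*u^2 + 44*u - 7)/(u^2*(3*u^2 - 22*u + 7)^2)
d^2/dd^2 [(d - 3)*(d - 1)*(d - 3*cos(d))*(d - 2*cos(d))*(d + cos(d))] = 4*d^4*cos(d) + 32*d^3*sin(d) - 16*d^3*cos(d) - 2*d^3*cos(2*d) + 20*d^3 - 96*d^2*sin(d) - 6*d^2*sin(2*d) - 81*d^2*cos(d)/2 + 8*d^2*cos(2*d) - 27*d^2*cos(3*d)/2 - 48*d^2 + 30*d*sin(d) + 16*d*sin(2*d) - 18*d*sin(3*d) + 114*d*cos(d) - 3*d*cos(2*d) + 54*d*cos(3*d) + 21*d + 36*sin(d) - 6*sin(2*d) + 36*sin(3*d) - 57*cos(d)/2 - 4*cos(2*d) - 75*cos(3*d)/2 - 4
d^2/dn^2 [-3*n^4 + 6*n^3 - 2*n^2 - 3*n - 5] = -36*n^2 + 36*n - 4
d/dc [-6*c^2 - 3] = -12*c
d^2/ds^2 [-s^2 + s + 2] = -2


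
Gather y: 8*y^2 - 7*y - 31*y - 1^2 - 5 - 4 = 8*y^2 - 38*y - 10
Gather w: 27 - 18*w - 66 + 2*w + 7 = -16*w - 32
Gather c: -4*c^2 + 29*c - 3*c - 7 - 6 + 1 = -4*c^2 + 26*c - 12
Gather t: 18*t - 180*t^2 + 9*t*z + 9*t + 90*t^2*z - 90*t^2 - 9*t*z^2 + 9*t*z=t^2*(90*z - 270) + t*(-9*z^2 + 18*z + 27)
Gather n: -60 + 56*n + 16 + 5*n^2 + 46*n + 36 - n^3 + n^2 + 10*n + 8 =-n^3 + 6*n^2 + 112*n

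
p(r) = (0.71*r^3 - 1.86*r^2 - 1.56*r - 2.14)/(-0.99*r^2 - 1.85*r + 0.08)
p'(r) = (1.98*r + 1.85)*(0.71*r^3 - 1.86*r^2 - 1.56*r - 2.14)/(-0.99*r^2 - 1.85*r + 0.08)^2 + (2.13*r^2 - 3.72*r - 1.56)/(-0.99*r^2 - 1.85*r + 0.08) = (-0.7029*r^4 - 2.627*r^3 + 2.067*r^2 - 4.5348*r - 4.0838)/(0.9801*r^4 + 3.663*r^3 + 3.2641*r^2 - 0.296*r + 0.0064)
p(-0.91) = -2.96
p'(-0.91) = 3.65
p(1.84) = 1.03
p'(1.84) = -0.67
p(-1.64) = -17.10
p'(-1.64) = 75.69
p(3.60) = -0.07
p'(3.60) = -0.62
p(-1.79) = -42.74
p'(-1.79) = 384.33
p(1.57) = 1.22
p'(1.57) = -0.74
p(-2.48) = 14.46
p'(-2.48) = 16.52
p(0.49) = 3.07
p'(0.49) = -5.44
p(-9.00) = 10.34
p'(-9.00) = -0.62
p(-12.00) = 12.29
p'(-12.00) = -0.67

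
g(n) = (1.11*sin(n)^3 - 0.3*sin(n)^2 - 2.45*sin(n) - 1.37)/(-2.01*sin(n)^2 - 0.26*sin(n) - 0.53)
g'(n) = (4.02*sin(n)*cos(n) + 0.26*cos(n))*(1.11*sin(n)^3 - 0.3*sin(n)^2 - 2.45*sin(n) - 1.37)/(-2.01*sin(n)^2 - 0.26*sin(n) - 0.53)^2 + (3.33*sin(n)^2*cos(n) - 0.6*sin(n)*cos(n) - 2.45*cos(n))/(-2.01*sin(n)^2 - 0.26*sin(n) - 0.53) = (-2.2311*sin(n)^4 - 0.5772*sin(n)^3 - 6.6114*sin(n)^2 - 5.1894*sin(n) + 0.9423)*cos(n)/(4.0401*sin(n)^4 + 1.0452*sin(n)^3 + 2.1982*sin(n)^2 + 0.2756*sin(n) + 0.2809)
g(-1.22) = 0.12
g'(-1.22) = -0.10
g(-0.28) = 1.21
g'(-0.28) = 4.81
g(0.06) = 2.75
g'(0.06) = 1.98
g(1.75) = 1.10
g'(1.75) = 0.32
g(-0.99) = 0.10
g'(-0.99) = -0.02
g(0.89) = 1.51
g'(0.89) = -1.36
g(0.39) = 2.48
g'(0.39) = -2.26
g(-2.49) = 0.22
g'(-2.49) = -0.96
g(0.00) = 2.58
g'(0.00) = 3.35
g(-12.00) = 2.08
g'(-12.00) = -2.18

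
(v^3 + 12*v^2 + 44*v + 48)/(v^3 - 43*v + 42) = (v^3 + 12*v^2 + 44*v + 48)/(v^3 - 43*v + 42)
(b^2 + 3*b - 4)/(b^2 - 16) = (b - 1)/(b - 4)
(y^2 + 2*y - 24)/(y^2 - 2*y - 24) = (-y^2 - 2*y + 24)/(-y^2 + 2*y + 24)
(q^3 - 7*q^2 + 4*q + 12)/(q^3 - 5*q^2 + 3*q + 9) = (q^2 - 8*q + 12)/(q^2 - 6*q + 9)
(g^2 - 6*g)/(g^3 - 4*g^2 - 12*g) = 1/(g + 2)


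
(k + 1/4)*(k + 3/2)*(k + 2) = k^3 + 15*k^2/4 + 31*k/8 + 3/4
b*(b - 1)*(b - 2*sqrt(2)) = b^3 - 2*sqrt(2)*b^2 - b^2 + 2*sqrt(2)*b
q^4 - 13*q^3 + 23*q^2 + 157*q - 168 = (q - 8)*(q - 7)*(q - 1)*(q + 3)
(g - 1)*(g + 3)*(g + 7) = g^3 + 9*g^2 + 11*g - 21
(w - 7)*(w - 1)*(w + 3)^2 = w^4 - 2*w^3 - 32*w^2 - 30*w + 63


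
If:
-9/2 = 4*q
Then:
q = -9/8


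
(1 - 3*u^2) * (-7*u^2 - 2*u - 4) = 21*u^4 + 6*u^3 + 5*u^2 - 2*u - 4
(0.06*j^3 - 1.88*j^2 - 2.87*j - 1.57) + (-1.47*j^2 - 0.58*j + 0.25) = 0.06*j^3 - 3.35*j^2 - 3.45*j - 1.32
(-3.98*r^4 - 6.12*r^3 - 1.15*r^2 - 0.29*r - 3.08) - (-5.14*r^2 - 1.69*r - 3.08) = -3.98*r^4 - 6.12*r^3 + 3.99*r^2 + 1.4*r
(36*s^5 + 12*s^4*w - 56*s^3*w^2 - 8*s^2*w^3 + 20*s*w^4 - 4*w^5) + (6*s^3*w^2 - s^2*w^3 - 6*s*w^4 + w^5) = 36*s^5 + 12*s^4*w - 50*s^3*w^2 - 9*s^2*w^3 + 14*s*w^4 - 3*w^5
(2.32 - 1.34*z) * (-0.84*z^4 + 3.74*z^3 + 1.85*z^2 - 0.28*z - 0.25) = 1.1256*z^5 - 6.9604*z^4 + 6.1978*z^3 + 4.6672*z^2 - 0.3146*z - 0.58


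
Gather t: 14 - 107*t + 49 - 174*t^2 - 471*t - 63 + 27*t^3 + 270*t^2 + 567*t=27*t^3 + 96*t^2 - 11*t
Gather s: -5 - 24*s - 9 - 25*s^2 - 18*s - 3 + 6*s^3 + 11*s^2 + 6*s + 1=6*s^3 - 14*s^2 - 36*s - 16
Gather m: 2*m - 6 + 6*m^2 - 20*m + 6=6*m^2 - 18*m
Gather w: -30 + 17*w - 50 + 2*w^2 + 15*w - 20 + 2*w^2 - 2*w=4*w^2 + 30*w - 100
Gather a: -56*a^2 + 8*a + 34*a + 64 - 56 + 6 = -56*a^2 + 42*a + 14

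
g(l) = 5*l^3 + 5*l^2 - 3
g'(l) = 15*l^2 + 10*l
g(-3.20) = -115.64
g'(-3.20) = 121.60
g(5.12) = 799.16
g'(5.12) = 444.42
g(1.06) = 8.57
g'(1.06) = 27.45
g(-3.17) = -112.03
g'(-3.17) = 119.03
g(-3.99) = -241.01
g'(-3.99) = 198.90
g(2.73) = 136.00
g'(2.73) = 139.09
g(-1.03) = -3.16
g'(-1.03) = 5.61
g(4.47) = 543.48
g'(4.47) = 344.41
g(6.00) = 1257.00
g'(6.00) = 600.00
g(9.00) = 4047.00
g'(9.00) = 1305.00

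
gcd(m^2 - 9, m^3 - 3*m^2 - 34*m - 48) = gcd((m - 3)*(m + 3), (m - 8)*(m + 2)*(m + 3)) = m + 3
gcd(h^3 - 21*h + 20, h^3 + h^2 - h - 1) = h - 1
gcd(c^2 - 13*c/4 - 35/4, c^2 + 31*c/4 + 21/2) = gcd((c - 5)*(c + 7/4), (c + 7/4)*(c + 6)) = c + 7/4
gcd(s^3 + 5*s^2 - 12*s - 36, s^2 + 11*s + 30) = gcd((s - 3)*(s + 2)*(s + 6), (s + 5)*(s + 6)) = s + 6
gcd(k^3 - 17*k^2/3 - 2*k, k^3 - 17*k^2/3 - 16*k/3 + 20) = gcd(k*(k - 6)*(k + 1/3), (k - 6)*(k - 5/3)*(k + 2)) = k - 6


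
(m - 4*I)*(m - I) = m^2 - 5*I*m - 4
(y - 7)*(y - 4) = y^2 - 11*y + 28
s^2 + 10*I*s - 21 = (s + 3*I)*(s + 7*I)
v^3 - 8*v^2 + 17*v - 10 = (v - 5)*(v - 2)*(v - 1)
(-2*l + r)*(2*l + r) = -4*l^2 + r^2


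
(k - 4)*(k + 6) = k^2 + 2*k - 24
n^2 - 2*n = n*(n - 2)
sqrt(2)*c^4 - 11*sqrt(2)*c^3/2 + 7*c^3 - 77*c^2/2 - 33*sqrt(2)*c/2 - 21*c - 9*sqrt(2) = (c - 6)*(c + 1/2)*(c + 3*sqrt(2))*(sqrt(2)*c + 1)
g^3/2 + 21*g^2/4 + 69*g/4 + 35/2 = (g/2 + 1)*(g + 7/2)*(g + 5)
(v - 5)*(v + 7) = v^2 + 2*v - 35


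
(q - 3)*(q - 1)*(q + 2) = q^3 - 2*q^2 - 5*q + 6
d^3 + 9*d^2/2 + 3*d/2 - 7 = (d - 1)*(d + 2)*(d + 7/2)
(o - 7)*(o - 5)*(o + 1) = o^3 - 11*o^2 + 23*o + 35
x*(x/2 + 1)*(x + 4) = x^3/2 + 3*x^2 + 4*x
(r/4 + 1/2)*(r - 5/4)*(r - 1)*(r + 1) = r^4/4 + 3*r^3/16 - 7*r^2/8 - 3*r/16 + 5/8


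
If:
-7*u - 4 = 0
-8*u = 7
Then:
No Solution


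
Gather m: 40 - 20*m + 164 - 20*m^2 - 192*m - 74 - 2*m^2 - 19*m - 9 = -22*m^2 - 231*m + 121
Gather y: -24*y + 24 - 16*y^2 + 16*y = -16*y^2 - 8*y + 24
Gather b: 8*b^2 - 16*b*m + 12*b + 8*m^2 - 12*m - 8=8*b^2 + b*(12 - 16*m) + 8*m^2 - 12*m - 8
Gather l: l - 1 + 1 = l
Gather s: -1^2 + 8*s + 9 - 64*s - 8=-56*s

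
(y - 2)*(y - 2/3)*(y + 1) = y^3 - 5*y^2/3 - 4*y/3 + 4/3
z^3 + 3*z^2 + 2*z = z*(z + 1)*(z + 2)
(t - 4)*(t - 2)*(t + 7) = t^3 + t^2 - 34*t + 56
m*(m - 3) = m^2 - 3*m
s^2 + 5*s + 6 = (s + 2)*(s + 3)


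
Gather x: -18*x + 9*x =-9*x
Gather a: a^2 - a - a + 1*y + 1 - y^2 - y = a^2 - 2*a - y^2 + 1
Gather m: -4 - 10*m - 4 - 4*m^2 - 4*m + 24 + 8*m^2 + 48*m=4*m^2 + 34*m + 16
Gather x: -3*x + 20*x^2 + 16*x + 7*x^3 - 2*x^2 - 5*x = 7*x^3 + 18*x^2 + 8*x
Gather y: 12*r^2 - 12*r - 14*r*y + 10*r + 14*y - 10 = 12*r^2 - 2*r + y*(14 - 14*r) - 10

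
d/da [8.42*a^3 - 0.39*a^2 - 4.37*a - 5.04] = 25.26*a^2 - 0.78*a - 4.37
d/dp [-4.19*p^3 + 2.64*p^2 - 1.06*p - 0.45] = -12.57*p^2 + 5.28*p - 1.06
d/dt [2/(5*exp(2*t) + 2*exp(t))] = 4*(-5*exp(t) - 1)*exp(-t)/(5*exp(t) + 2)^2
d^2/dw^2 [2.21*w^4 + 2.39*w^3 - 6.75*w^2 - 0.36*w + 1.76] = 26.52*w^2 + 14.34*w - 13.5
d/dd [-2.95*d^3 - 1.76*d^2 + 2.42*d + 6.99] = -8.85*d^2 - 3.52*d + 2.42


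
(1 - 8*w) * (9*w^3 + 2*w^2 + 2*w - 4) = -72*w^4 - 7*w^3 - 14*w^2 + 34*w - 4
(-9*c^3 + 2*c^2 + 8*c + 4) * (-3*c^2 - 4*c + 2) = 27*c^5 + 30*c^4 - 50*c^3 - 40*c^2 + 8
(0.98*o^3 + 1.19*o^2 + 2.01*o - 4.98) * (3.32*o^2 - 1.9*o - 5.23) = 3.2536*o^5 + 2.0888*o^4 - 0.713200000000001*o^3 - 26.5763*o^2 - 1.0503*o + 26.0454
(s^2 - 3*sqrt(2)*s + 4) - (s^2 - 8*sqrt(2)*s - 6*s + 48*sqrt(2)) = 6*s + 5*sqrt(2)*s - 48*sqrt(2) + 4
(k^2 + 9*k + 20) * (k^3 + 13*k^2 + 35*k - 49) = k^5 + 22*k^4 + 172*k^3 + 526*k^2 + 259*k - 980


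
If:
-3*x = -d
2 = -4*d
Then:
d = -1/2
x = -1/6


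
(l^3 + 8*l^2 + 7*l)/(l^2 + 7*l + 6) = l*(l + 7)/(l + 6)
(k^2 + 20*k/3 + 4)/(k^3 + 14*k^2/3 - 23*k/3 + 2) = (3*k + 2)/(3*k^2 - 4*k + 1)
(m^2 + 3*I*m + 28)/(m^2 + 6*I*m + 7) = (m - 4*I)/(m - I)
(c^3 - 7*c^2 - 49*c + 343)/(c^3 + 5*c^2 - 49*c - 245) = (c - 7)/(c + 5)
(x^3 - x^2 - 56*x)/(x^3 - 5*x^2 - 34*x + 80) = x*(x + 7)/(x^2 + 3*x - 10)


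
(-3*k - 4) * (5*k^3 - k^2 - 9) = -15*k^4 - 17*k^3 + 4*k^2 + 27*k + 36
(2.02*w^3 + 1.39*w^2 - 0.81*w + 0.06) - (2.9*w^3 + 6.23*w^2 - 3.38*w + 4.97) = -0.88*w^3 - 4.84*w^2 + 2.57*w - 4.91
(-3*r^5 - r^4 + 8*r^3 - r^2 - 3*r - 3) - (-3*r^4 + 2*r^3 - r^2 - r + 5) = -3*r^5 + 2*r^4 + 6*r^3 - 2*r - 8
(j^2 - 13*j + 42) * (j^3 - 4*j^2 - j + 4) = j^5 - 17*j^4 + 93*j^3 - 151*j^2 - 94*j + 168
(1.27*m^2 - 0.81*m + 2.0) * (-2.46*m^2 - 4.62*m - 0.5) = -3.1242*m^4 - 3.8748*m^3 - 1.8128*m^2 - 8.835*m - 1.0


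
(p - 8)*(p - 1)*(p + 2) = p^3 - 7*p^2 - 10*p + 16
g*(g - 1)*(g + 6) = g^3 + 5*g^2 - 6*g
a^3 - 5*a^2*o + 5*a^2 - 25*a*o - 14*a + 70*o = (a - 2)*(a + 7)*(a - 5*o)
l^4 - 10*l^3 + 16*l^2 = l^2*(l - 8)*(l - 2)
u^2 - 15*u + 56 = (u - 8)*(u - 7)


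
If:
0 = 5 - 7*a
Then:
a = 5/7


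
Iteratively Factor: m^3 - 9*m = (m - 3)*(m^2 + 3*m) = (m - 3)*(m + 3)*(m)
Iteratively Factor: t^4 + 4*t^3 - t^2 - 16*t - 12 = (t - 2)*(t^3 + 6*t^2 + 11*t + 6) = (t - 2)*(t + 1)*(t^2 + 5*t + 6) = (t - 2)*(t + 1)*(t + 3)*(t + 2)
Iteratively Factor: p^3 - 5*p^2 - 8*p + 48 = (p - 4)*(p^2 - p - 12) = (p - 4)*(p + 3)*(p - 4)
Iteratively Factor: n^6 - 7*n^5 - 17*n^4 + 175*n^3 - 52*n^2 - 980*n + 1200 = (n + 4)*(n^5 - 11*n^4 + 27*n^3 + 67*n^2 - 320*n + 300) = (n - 2)*(n + 4)*(n^4 - 9*n^3 + 9*n^2 + 85*n - 150) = (n - 5)*(n - 2)*(n + 4)*(n^3 - 4*n^2 - 11*n + 30) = (n - 5)^2*(n - 2)*(n + 4)*(n^2 + n - 6) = (n - 5)^2*(n - 2)*(n + 3)*(n + 4)*(n - 2)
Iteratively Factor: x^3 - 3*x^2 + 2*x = (x)*(x^2 - 3*x + 2) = x*(x - 2)*(x - 1)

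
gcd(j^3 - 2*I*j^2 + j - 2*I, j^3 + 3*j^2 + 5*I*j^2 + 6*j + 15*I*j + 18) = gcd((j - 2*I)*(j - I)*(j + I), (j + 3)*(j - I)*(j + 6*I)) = j - I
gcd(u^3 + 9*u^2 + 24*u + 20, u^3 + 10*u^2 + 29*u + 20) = u + 5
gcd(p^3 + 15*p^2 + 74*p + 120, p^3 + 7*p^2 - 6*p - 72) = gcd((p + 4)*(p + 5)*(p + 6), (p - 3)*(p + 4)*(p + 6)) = p^2 + 10*p + 24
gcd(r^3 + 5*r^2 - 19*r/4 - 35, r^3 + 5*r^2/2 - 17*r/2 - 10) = r^2 + 3*r/2 - 10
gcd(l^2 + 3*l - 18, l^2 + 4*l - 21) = l - 3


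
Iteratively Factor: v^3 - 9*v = (v - 3)*(v^2 + 3*v) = (v - 3)*(v + 3)*(v)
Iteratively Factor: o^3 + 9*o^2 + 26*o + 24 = (o + 3)*(o^2 + 6*o + 8) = (o + 3)*(o + 4)*(o + 2)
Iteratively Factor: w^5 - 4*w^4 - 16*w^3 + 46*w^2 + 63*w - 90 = (w + 3)*(w^4 - 7*w^3 + 5*w^2 + 31*w - 30) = (w + 2)*(w + 3)*(w^3 - 9*w^2 + 23*w - 15) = (w - 1)*(w + 2)*(w + 3)*(w^2 - 8*w + 15) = (w - 5)*(w - 1)*(w + 2)*(w + 3)*(w - 3)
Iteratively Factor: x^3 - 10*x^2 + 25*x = (x - 5)*(x^2 - 5*x) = (x - 5)^2*(x)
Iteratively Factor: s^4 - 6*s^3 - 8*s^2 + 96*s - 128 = (s - 4)*(s^3 - 2*s^2 - 16*s + 32) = (s - 4)*(s + 4)*(s^2 - 6*s + 8) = (s - 4)*(s - 2)*(s + 4)*(s - 4)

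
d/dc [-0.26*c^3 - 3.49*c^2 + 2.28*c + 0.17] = -0.78*c^2 - 6.98*c + 2.28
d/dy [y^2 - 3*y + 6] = 2*y - 3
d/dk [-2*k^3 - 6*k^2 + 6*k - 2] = -6*k^2 - 12*k + 6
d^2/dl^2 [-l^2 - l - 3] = -2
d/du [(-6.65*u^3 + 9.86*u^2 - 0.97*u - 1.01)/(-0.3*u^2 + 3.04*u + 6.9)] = (1.995*u^4 - 40.432*u^3 - 107.9716*u^2 + 135.462*u - 3.6226)/(0.09*u^4 - 1.824*u^3 + 5.1016*u^2 + 41.952*u + 47.61)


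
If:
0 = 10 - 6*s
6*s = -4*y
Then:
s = 5/3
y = -5/2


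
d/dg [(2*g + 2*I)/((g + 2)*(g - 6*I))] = 2*((g + 2)*(g - 6*I) - (g + 2)*(g + I) - (g - 6*I)*(g + I))/((g + 2)^2*(g - 6*I)^2)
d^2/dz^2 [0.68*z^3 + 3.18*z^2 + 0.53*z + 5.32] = 4.08*z + 6.36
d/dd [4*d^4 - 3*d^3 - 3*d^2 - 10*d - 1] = 16*d^3 - 9*d^2 - 6*d - 10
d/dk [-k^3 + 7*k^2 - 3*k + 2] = -3*k^2 + 14*k - 3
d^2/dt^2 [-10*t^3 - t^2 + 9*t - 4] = -60*t - 2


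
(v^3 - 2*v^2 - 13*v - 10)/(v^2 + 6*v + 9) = (v^3 - 2*v^2 - 13*v - 10)/(v^2 + 6*v + 9)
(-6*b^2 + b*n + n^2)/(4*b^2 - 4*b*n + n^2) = (-3*b - n)/(2*b - n)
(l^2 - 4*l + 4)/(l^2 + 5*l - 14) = (l - 2)/(l + 7)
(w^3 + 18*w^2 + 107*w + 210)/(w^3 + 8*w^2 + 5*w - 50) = (w^2 + 13*w + 42)/(w^2 + 3*w - 10)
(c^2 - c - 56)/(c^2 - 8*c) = (c + 7)/c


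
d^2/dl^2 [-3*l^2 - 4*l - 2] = -6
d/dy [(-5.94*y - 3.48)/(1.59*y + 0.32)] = (5.775516*y + 1.162368)/(1.59*y + 0.32)^3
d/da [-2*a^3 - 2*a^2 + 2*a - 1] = -6*a^2 - 4*a + 2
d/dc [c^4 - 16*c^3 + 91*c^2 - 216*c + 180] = 4*c^3 - 48*c^2 + 182*c - 216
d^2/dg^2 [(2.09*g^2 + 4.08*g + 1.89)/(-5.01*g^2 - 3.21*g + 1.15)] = (-137.593638*g^3 - 356.884344*g^2 - 323.412534*g - 96.378658)/(125.751501*g^6 + 241.713963*g^5 + 68.275278*g^4 - 77.890329*g^3 - 15.67197*g^2 + 12.735675*g - 1.520875)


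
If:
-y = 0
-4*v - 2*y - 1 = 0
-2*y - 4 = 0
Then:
No Solution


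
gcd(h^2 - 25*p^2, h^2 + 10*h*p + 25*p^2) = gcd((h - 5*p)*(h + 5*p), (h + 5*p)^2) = h + 5*p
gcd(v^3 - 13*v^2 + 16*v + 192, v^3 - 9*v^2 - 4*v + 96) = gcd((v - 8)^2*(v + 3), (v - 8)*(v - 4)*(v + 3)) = v^2 - 5*v - 24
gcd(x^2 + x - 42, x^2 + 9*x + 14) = x + 7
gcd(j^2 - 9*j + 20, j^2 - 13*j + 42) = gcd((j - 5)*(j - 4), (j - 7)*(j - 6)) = 1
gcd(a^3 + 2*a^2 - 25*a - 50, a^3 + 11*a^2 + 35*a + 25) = a + 5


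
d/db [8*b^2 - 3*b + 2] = 16*b - 3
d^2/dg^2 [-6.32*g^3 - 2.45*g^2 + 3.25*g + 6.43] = -37.92*g - 4.9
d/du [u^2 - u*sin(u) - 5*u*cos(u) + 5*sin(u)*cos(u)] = 5*u*sin(u) - u*cos(u) + 2*u - sin(u) - 5*cos(u) + 5*cos(2*u)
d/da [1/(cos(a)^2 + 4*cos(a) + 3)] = 2*(cos(a) + 2)*sin(a)/(cos(a)^2 + 4*cos(a) + 3)^2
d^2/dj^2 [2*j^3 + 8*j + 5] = 12*j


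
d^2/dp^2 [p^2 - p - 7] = 2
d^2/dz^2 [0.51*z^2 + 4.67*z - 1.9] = 1.02000000000000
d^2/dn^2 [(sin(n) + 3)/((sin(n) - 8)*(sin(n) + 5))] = (-sin(n)^5 - 15*sin(n)^4 - 211*sin(n)^3 - 369*sin(n)^2 - 1054*sin(n) + 54)/((sin(n) - 8)^3*(sin(n) + 5)^3)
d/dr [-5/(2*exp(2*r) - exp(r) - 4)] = (20*exp(r) - 5)*exp(r)/(-2*exp(2*r) + exp(r) + 4)^2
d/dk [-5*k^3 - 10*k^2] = 5*k*(-3*k - 4)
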